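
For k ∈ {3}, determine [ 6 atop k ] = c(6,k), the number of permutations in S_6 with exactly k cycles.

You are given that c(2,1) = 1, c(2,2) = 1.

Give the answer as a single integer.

225

@3  (3,1):1·2+0→2, (3,2):1·2+1→3, (3,3):0·2+1→1
@4  (4,1):2·3+0→6, (4,2):3·3+2→11, (4,3):1·3+3→6
@5  (5,2):11·4+6→50, (5,3):6·4+11→35
@6  (6,3):35·5+50→225
Read c(6,3) = 225.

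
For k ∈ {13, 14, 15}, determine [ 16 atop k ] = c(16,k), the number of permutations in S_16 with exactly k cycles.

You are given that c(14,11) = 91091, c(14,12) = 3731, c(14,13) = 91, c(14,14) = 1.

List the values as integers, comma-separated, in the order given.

[15] T[15,12]:14*3731+91091=143325 · T[15,13]:14*91+3731=5005 · T[15,14]:14*1+91=105 · T[15,15]:14*0+1=1
[16] T[16,13]:15*5005+143325=218400 · T[16,14]:15*105+5005=6580 · T[16,15]:15*1+105=120
Read c(16,13) = 218400, c(16,14) = 6580, c(16,15) = 120.

218400, 6580, 120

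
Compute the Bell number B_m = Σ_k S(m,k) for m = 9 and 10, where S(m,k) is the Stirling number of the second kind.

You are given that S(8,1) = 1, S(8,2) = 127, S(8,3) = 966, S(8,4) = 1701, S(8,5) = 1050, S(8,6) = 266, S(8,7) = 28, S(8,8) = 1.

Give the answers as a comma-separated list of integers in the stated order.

i=9: T(9,1)=0+1·1=1 | T(9,2)=1+2·127=255 | T(9,3)=127+3·966=3025 | T(9,4)=966+4·1701=7770 | T(9,5)=1701+5·1050=6951 | T(9,6)=1050+6·266=2646 | T(9,7)=266+7·28=462 | T(9,8)=28+8·1=36 | T(9,9)=1+9·0=1
i=10: T(10,1)=0+1·1=1 | T(10,2)=1+2·255=511 | T(10,3)=255+3·3025=9330 | T(10,4)=3025+4·7770=34105 | T(10,5)=7770+5·6951=42525 | T(10,6)=6951+6·2646=22827 | T(10,7)=2646+7·462=5880 | T(10,8)=462+8·36=750 | T(10,9)=36+9·1=45 | T(10,10)=1+10·0=1
B_9 = ΣS(9,k) = 1+255+3025+7770+6951+2646+462+36+1 = 21147
B_10 = ΣS(10,k) = 1+511+9330+34105+42525+22827+5880+750+45+1 = 115975

21147, 115975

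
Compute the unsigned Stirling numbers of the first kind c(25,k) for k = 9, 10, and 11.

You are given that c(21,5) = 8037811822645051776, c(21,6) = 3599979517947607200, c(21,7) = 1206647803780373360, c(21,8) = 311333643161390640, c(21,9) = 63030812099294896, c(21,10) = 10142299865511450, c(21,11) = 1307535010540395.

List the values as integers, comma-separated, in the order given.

i=22: T(22,6)=8037811822645051776+21·3599979517947607200=83637381699544802976 | T(22,7)=3599979517947607200+21·1206647803780373360=28939583397335447760 | T(22,8)=1206647803780373360+21·311333643161390640=7744654310169576800 | T(22,9)=311333643161390640+21·63030812099294896=1634980697246583456 | T(22,10)=63030812099294896+21·10142299865511450=276019109275035346 | T(22,11)=10142299865511450+21·1307535010540395=37600535086859745
i=23: T(23,7)=83637381699544802976+22·28939583397335447760=720308216440924653696 | T(23,8)=28939583397335447760+22·7744654310169576800=199321978221066137360 | T(23,9)=7744654310169576800+22·1634980697246583456=43714229649594412832 | T(23,10)=1634980697246583456+22·276019109275035346=7707401101297361068 | T(23,11)=276019109275035346+22·37600535086859745=1103230881185949736
i=24: T(24,8)=720308216440924653696+23·199321978221066137360=5304713715525445812976 | T(24,9)=199321978221066137360+23·43714229649594412832=1204749260161737632496 | T(24,10)=43714229649594412832+23·7707401101297361068=220984454979433717396 | T(24,11)=7707401101297361068+23·1103230881185949736=33081711368574204996
i=25: T(25,9)=5304713715525445812976+24·1204749260161737632496=34218695959407148992880 | T(25,10)=1204749260161737632496+24·220984454979433717396=6508376179668146850000 | T(25,11)=220984454979433717396+24·33081711368574204996=1014945527825214637300
Read c(25,9) = 34218695959407148992880, c(25,10) = 6508376179668146850000, c(25,11) = 1014945527825214637300.

34218695959407148992880, 6508376179668146850000, 1014945527825214637300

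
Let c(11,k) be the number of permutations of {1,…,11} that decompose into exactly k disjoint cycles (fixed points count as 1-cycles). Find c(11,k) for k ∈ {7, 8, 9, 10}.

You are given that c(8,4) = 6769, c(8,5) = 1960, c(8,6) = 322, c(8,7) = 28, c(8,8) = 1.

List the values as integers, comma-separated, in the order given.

157773, 18150, 1320, 55

i=9: T(9,5)=6769+8·1960=22449 | T(9,6)=1960+8·322=4536 | T(9,7)=322+8·28=546 | T(9,8)=28+8·1=36 | T(9,9)=1+8·0=1
i=10: T(10,6)=22449+9·4536=63273 | T(10,7)=4536+9·546=9450 | T(10,8)=546+9·36=870 | T(10,9)=36+9·1=45 | T(10,10)=1+9·0=1
i=11: T(11,7)=63273+10·9450=157773 | T(11,8)=9450+10·870=18150 | T(11,9)=870+10·45=1320 | T(11,10)=45+10·1=55
Read c(11,7) = 157773, c(11,8) = 18150, c(11,9) = 1320, c(11,10) = 55.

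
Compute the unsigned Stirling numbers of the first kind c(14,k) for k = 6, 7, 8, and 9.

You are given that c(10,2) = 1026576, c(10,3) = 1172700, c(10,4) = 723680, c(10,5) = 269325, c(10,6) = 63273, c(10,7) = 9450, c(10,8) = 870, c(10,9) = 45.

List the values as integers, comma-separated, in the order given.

3336118786, 790943153, 135036473, 16669653

[11] T[11,3]:10*1172700+1026576=12753576 · T[11,4]:10*723680+1172700=8409500 · T[11,5]:10*269325+723680=3416930 · T[11,6]:10*63273+269325=902055 · T[11,7]:10*9450+63273=157773 · T[11,8]:10*870+9450=18150 · T[11,9]:10*45+870=1320
[12] T[12,4]:11*8409500+12753576=105258076 · T[12,5]:11*3416930+8409500=45995730 · T[12,6]:11*902055+3416930=13339535 · T[12,7]:11*157773+902055=2637558 · T[12,8]:11*18150+157773=357423 · T[12,9]:11*1320+18150=32670
[13] T[13,5]:12*45995730+105258076=657206836 · T[13,6]:12*13339535+45995730=206070150 · T[13,7]:12*2637558+13339535=44990231 · T[13,8]:12*357423+2637558=6926634 · T[13,9]:12*32670+357423=749463
[14] T[14,6]:13*206070150+657206836=3336118786 · T[14,7]:13*44990231+206070150=790943153 · T[14,8]:13*6926634+44990231=135036473 · T[14,9]:13*749463+6926634=16669653
Read c(14,6) = 3336118786, c(14,7) = 790943153, c(14,8) = 135036473, c(14,9) = 16669653.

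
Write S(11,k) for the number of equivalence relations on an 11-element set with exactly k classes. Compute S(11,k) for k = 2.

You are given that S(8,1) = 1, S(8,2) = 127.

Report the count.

1023

i=9: T(9,1)=0+1·1=1 | T(9,2)=1+2·127=255
i=10: T(10,1)=0+1·1=1 | T(10,2)=1+2·255=511
i=11: T(11,2)=1+2·511=1023
Read S(11,2) = 1023.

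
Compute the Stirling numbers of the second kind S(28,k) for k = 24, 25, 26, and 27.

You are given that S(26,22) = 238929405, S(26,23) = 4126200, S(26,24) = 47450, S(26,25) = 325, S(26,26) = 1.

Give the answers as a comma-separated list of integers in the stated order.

460192005, 6654375, 64701, 378

i=27: T(27,23)=238929405+23·4126200=333832005 | T(27,24)=4126200+24·47450=5265000 | T(27,25)=47450+25·325=55575 | T(27,26)=325+26·1=351 | T(27,27)=1+27·0=1
i=28: T(28,24)=333832005+24·5265000=460192005 | T(28,25)=5265000+25·55575=6654375 | T(28,26)=55575+26·351=64701 | T(28,27)=351+27·1=378
Read S(28,24) = 460192005, S(28,25) = 6654375, S(28,26) = 64701, S(28,27) = 378.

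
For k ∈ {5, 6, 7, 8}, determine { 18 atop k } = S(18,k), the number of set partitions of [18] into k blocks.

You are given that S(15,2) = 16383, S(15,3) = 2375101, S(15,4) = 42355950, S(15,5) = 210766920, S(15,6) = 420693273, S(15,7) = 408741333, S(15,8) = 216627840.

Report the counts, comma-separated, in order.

r16: T_16,3=3×2375101+16383=7141686; T_16,4=4×42355950+2375101=171798901; T_16,5=5×210766920+42355950=1096190550; T_16,6=6×420693273+210766920=2734926558; T_16,7=7×408741333+420693273=3281882604; T_16,8=8×216627840+408741333=2141764053
r17: T_17,4=4×171798901+7141686=694337290; T_17,5=5×1096190550+171798901=5652751651; T_17,6=6×2734926558+1096190550=17505749898; T_17,7=7×3281882604+2734926558=25708104786; T_17,8=8×2141764053+3281882604=20415995028
r18: T_18,5=5×5652751651+694337290=28958095545; T_18,6=6×17505749898+5652751651=110687251039; T_18,7=7×25708104786+17505749898=197462483400; T_18,8=8×20415995028+25708104786=189036065010
Read S(18,5) = 28958095545, S(18,6) = 110687251039, S(18,7) = 197462483400, S(18,8) = 189036065010.

28958095545, 110687251039, 197462483400, 189036065010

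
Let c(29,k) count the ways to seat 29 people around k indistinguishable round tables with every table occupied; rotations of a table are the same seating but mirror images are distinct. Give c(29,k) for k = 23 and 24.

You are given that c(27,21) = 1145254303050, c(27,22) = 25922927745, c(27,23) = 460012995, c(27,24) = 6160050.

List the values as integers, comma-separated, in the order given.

i=28: T(28,22)=1145254303050+27·25922927745=1845173352165 | T(28,23)=25922927745+27·460012995=38343278610 | T(28,24)=460012995+27·6160050=626334345
i=29: T(29,23)=1845173352165+28·38343278610=2918785153245 | T(29,24)=38343278610+28·626334345=55880640270
Read c(29,23) = 2918785153245, c(29,24) = 55880640270.

2918785153245, 55880640270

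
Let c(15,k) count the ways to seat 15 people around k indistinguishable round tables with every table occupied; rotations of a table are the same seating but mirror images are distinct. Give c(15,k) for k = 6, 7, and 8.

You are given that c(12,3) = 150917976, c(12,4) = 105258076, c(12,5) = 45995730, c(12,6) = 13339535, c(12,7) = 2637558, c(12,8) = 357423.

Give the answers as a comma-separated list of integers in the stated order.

@13  (13,4):105258076·12+150917976→1414014888, (13,5):45995730·12+105258076→657206836, (13,6):13339535·12+45995730→206070150, (13,7):2637558·12+13339535→44990231, (13,8):357423·12+2637558→6926634
@14  (14,5):657206836·13+1414014888→9957703756, (14,6):206070150·13+657206836→3336118786, (14,7):44990231·13+206070150→790943153, (14,8):6926634·13+44990231→135036473
@15  (15,6):3336118786·14+9957703756→56663366760, (15,7):790943153·14+3336118786→14409322928, (15,8):135036473·14+790943153→2681453775
Read c(15,6) = 56663366760, c(15,7) = 14409322928, c(15,8) = 2681453775.

56663366760, 14409322928, 2681453775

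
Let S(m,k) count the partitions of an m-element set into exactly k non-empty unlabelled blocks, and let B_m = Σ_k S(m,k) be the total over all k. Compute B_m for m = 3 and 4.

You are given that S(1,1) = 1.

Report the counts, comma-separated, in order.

5, 15

i=2: T(2,1)=0+1·1=1 | T(2,2)=1+2·0=1
i=3: T(3,1)=0+1·1=1 | T(3,2)=1+2·1=3 | T(3,3)=1+3·0=1
i=4: T(4,1)=0+1·1=1 | T(4,2)=1+2·3=7 | T(4,3)=3+3·1=6 | T(4,4)=1+4·0=1
B_3 = ΣS(3,k) = 1+3+1 = 5
B_4 = ΣS(4,k) = 1+7+6+1 = 15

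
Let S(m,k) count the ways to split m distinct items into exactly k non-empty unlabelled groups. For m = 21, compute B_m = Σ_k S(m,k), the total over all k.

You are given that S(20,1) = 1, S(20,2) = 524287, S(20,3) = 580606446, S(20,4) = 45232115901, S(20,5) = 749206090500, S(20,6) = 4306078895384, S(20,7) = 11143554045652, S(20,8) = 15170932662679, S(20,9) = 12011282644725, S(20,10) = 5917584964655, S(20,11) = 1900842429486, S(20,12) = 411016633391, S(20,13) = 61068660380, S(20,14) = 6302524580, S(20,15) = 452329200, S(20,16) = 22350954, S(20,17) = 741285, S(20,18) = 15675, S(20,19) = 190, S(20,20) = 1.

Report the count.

@21  (21,1):1·1+0→1, (21,2):524287·2+1→1048575, (21,3):580606446·3+524287→1742343625, (21,4):45232115901·4+580606446→181509070050, (21,5):749206090500·5+45232115901→3791262568401, (21,6):4306078895384·6+749206090500→26585679462804, (21,7):11143554045652·7+4306078895384→82310957214948, (21,8):15170932662679·8+11143554045652→132511015347084, (21,9):12011282644725·9+15170932662679→123272476465204, (21,10):5917584964655·10+12011282644725→71187132291275, (21,11):1900842429486·11+5917584964655→26826851689001, (21,12):411016633391·12+1900842429486→6833042030178, (21,13):61068660380·13+411016633391→1204909218331, (21,14):6302524580·14+61068660380→149304004500, (21,15):452329200·15+6302524580→13087462580, (21,16):22350954·16+452329200→809944464, (21,17):741285·17+22350954→34952799, (21,18):15675·18+741285→1023435, (21,19):190·19+15675→19285, (21,20):1·20+190→210, (21,21):0·21+1→1
B_21 = ΣS(21,k) = 1+1048575+1742343625+181509070050+3791262568401+26585679462804+82310957214948+132511015347084+123272476465204+71187132291275+26826851689001+6833042030178+1204909218331+149304004500+13087462580+809944464+34952799+1023435+19285+210+1 = 474869816156751

474869816156751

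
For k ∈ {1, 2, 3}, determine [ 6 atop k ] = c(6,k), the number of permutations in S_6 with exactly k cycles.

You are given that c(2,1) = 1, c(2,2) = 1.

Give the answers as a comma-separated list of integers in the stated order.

120, 274, 225

@3  (3,1):1·2+0→2, (3,2):1·2+1→3, (3,3):0·2+1→1
@4  (4,1):2·3+0→6, (4,2):3·3+2→11, (4,3):1·3+3→6
@5  (5,1):6·4+0→24, (5,2):11·4+6→50, (5,3):6·4+11→35
@6  (6,1):24·5+0→120, (6,2):50·5+24→274, (6,3):35·5+50→225
Read c(6,1) = 120, c(6,2) = 274, c(6,3) = 225.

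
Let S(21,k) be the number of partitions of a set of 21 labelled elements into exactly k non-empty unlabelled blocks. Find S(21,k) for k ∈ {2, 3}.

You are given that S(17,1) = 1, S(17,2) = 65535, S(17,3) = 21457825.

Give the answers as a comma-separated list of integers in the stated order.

1048575, 1742343625

i=18: T(18,1)=0+1·1=1 | T(18,2)=1+2·65535=131071 | T(18,3)=65535+3·21457825=64439010
i=19: T(19,1)=0+1·1=1 | T(19,2)=1+2·131071=262143 | T(19,3)=131071+3·64439010=193448101
i=20: T(20,1)=0+1·1=1 | T(20,2)=1+2·262143=524287 | T(20,3)=262143+3·193448101=580606446
i=21: T(21,2)=1+2·524287=1048575 | T(21,3)=524287+3·580606446=1742343625
Read S(21,2) = 1048575, S(21,3) = 1742343625.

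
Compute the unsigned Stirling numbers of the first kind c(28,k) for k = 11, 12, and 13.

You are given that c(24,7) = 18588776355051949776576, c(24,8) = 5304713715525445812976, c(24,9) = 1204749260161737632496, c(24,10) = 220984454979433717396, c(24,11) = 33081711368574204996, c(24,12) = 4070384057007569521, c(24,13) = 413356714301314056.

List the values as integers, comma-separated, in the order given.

33819732719881270820297640, 4894196422205298253024980, 596287888163635369624650

r25: T_25,8=24×5304713715525445812976+18588776355051949776576=145901905527662649288000; T_25,9=24×1204749260161737632496+5304713715525445812976=34218695959407148992880; T_25,10=24×220984454979433717396+1204749260161737632496=6508376179668146850000; T_25,11=24×33081711368574204996+220984454979433717396=1014945527825214637300; T_25,12=24×4070384057007569521+33081711368574204996=130770928736755873500; T_25,13=24×413356714301314056+4070384057007569521=13990945200239106865
r26: T_26,9=25×34218695959407148992880+145901905527662649288000=1001369304512841374110000; T_26,10=25×6508376179668146850000+34218695959407148992880=196928100451110820242880; T_26,11=25×1014945527825214637300+6508376179668146850000=31882014375298512782500; T_26,12=25×130770928736755873500+1014945527825214637300=4284218746244111474800; T_26,13=25×13990945200239106865+130770928736755873500=480544558742733545125
r27: T_27,10=26×196928100451110820242880+1001369304512841374110000=6121499916241722700424880; T_27,11=26×31882014375298512782500+196928100451110820242880=1025860474208872152587880; T_27,12=26×4284218746244111474800+31882014375298512782500=143271701777645411127300; T_27,13=26×480544558742733545125+4284218746244111474800=16778377273555183648050
r28: T_28,11=27×1025860474208872152587880+6121499916241722700424880=33819732719881270820297640; T_28,12=27×143271701777645411127300+1025860474208872152587880=4894196422205298253024980; T_28,13=27×16778377273555183648050+143271701777645411127300=596287888163635369624650
Read c(28,11) = 33819732719881270820297640, c(28,12) = 4894196422205298253024980, c(28,13) = 596287888163635369624650.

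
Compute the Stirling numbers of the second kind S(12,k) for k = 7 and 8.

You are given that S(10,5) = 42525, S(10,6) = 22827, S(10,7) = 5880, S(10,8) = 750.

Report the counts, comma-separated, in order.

r11: T_11,6=6×22827+42525=179487; T_11,7=7×5880+22827=63987; T_11,8=8×750+5880=11880
r12: T_12,7=7×63987+179487=627396; T_12,8=8×11880+63987=159027
Read S(12,7) = 627396, S(12,8) = 159027.

627396, 159027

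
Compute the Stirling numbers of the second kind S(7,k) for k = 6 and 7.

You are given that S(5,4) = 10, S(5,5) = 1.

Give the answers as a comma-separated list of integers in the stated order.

21, 1

i=6: T(6,5)=10+5·1=15 | T(6,6)=1+6·0=1
i=7: T(7,6)=15+6·1=21 | T(7,7)=1+7·0=1
Read S(7,6) = 21, S(7,7) = 1.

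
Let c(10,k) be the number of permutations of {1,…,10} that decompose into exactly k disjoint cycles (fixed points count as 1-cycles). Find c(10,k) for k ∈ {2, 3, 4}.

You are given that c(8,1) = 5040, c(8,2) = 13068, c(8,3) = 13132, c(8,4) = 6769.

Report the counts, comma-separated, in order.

i=9: T(9,1)=0+8·5040=40320 | T(9,2)=5040+8·13068=109584 | T(9,3)=13068+8·13132=118124 | T(9,4)=13132+8·6769=67284
i=10: T(10,2)=40320+9·109584=1026576 | T(10,3)=109584+9·118124=1172700 | T(10,4)=118124+9·67284=723680
Read c(10,2) = 1026576, c(10,3) = 1172700, c(10,4) = 723680.

1026576, 1172700, 723680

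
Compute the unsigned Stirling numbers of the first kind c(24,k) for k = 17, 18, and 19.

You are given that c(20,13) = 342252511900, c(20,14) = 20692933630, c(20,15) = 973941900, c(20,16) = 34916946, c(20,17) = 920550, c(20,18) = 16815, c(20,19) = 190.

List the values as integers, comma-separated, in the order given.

6400590336096, 241276443496, 7234669596

r21: T_21,14=20×20692933630+342252511900=756111184500; T_21,15=20×973941900+20692933630=40171771630; T_21,16=20×34916946+973941900=1672280820; T_21,17=20×920550+34916946=53327946; T_21,18=20×16815+920550=1256850; T_21,19=20×190+16815=20615
r22: T_22,15=21×40171771630+756111184500=1599718388730; T_22,16=21×1672280820+40171771630=75289668850; T_22,17=21×53327946+1672280820=2792167686; T_22,18=21×1256850+53327946=79721796; T_22,19=21×20615+1256850=1689765
r23: T_23,16=22×75289668850+1599718388730=3256091103430; T_23,17=22×2792167686+75289668850=136717357942; T_23,18=22×79721796+2792167686=4546047198; T_23,19=22×1689765+79721796=116896626
r24: T_24,17=23×136717357942+3256091103430=6400590336096; T_24,18=23×4546047198+136717357942=241276443496; T_24,19=23×116896626+4546047198=7234669596
Read c(24,17) = 6400590336096, c(24,18) = 241276443496, c(24,19) = 7234669596.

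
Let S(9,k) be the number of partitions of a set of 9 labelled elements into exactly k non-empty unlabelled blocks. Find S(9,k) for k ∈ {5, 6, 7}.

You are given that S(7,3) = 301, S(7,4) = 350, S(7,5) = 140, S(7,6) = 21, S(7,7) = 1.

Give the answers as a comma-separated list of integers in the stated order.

6951, 2646, 462

@8  (8,4):350·4+301→1701, (8,5):140·5+350→1050, (8,6):21·6+140→266, (8,7):1·7+21→28
@9  (9,5):1050·5+1701→6951, (9,6):266·6+1050→2646, (9,7):28·7+266→462
Read S(9,5) = 6951, S(9,6) = 2646, S(9,7) = 462.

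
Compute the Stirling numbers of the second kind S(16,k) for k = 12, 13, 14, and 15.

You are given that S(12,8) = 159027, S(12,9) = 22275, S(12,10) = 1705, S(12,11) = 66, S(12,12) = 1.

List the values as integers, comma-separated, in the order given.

@13  (13,9):22275·9+159027→359502, (13,10):1705·10+22275→39325, (13,11):66·11+1705→2431, (13,12):1·12+66→78, (13,13):0·13+1→1
@14  (14,10):39325·10+359502→752752, (14,11):2431·11+39325→66066, (14,12):78·12+2431→3367, (14,13):1·13+78→91, (14,14):0·14+1→1
@15  (15,11):66066·11+752752→1479478, (15,12):3367·12+66066→106470, (15,13):91·13+3367→4550, (15,14):1·14+91→105, (15,15):0·15+1→1
@16  (16,12):106470·12+1479478→2757118, (16,13):4550·13+106470→165620, (16,14):105·14+4550→6020, (16,15):1·15+105→120
Read S(16,12) = 2757118, S(16,13) = 165620, S(16,14) = 6020, S(16,15) = 120.

2757118, 165620, 6020, 120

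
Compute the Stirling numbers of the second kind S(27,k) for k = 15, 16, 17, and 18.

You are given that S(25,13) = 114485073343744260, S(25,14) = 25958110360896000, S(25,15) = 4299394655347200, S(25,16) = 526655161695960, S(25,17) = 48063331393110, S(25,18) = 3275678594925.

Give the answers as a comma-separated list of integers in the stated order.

@26  (26,14):25958110360896000·14+114485073343744260→477898618396288260, (26,15):4299394655347200·15+25958110360896000→90449030191104000, (26,16):526655161695960·16+4299394655347200→12725877242482560, (26,17):48063331393110·17+526655161695960→1343731795378830, (26,18):3275678594925·18+48063331393110→107025546101760
@27  (27,15):90449030191104000·15+477898618396288260→1834634071262848260, (27,16):12725877242482560·16+90449030191104000→294063066070824960, (27,17):1343731795378830·17+12725877242482560→35569317763922670, (27,18):107025546101760·18+1343731795378830→3270191625210510
Read S(27,15) = 1834634071262848260, S(27,16) = 294063066070824960, S(27,17) = 35569317763922670, S(27,18) = 3270191625210510.

1834634071262848260, 294063066070824960, 35569317763922670, 3270191625210510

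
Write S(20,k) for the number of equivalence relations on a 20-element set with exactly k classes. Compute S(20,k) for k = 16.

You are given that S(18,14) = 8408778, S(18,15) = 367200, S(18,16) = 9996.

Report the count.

22350954

@19  (19,15):367200·15+8408778→13916778, (19,16):9996·16+367200→527136
@20  (20,16):527136·16+13916778→22350954
Read S(20,16) = 22350954.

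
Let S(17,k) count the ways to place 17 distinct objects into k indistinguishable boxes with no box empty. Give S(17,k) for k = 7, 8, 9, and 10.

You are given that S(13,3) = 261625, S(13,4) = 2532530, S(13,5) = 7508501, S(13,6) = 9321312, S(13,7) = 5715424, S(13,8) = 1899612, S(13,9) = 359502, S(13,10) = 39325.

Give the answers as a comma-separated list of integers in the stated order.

row 14: T[14][4]=4·2532530+261625=10391745  T[14][5]=5·7508501+2532530=40075035  T[14][6]=6·9321312+7508501=63436373  T[14][7]=7·5715424+9321312=49329280  T[14][8]=8·1899612+5715424=20912320  T[14][9]=9·359502+1899612=5135130  T[14][10]=10·39325+359502=752752
row 15: T[15][5]=5·40075035+10391745=210766920  T[15][6]=6·63436373+40075035=420693273  T[15][7]=7·49329280+63436373=408741333  T[15][8]=8·20912320+49329280=216627840  T[15][9]=9·5135130+20912320=67128490  T[15][10]=10·752752+5135130=12662650
row 16: T[16][6]=6·420693273+210766920=2734926558  T[16][7]=7·408741333+420693273=3281882604  T[16][8]=8·216627840+408741333=2141764053  T[16][9]=9·67128490+216627840=820784250  T[16][10]=10·12662650+67128490=193754990
row 17: T[17][7]=7·3281882604+2734926558=25708104786  T[17][8]=8·2141764053+3281882604=20415995028  T[17][9]=9·820784250+2141764053=9528822303  T[17][10]=10·193754990+820784250=2758334150
Read S(17,7) = 25708104786, S(17,8) = 20415995028, S(17,9) = 9528822303, S(17,10) = 2758334150.

25708104786, 20415995028, 9528822303, 2758334150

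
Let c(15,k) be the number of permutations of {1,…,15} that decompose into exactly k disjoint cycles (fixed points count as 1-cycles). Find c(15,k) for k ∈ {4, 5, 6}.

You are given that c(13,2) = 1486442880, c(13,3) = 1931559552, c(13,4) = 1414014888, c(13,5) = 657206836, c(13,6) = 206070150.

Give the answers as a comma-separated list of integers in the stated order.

i=14: T(14,3)=1486442880+13·1931559552=26596717056 | T(14,4)=1931559552+13·1414014888=20313753096 | T(14,5)=1414014888+13·657206836=9957703756 | T(14,6)=657206836+13·206070150=3336118786
i=15: T(15,4)=26596717056+14·20313753096=310989260400 | T(15,5)=20313753096+14·9957703756=159721605680 | T(15,6)=9957703756+14·3336118786=56663366760
Read c(15,4) = 310989260400, c(15,5) = 159721605680, c(15,6) = 56663366760.

310989260400, 159721605680, 56663366760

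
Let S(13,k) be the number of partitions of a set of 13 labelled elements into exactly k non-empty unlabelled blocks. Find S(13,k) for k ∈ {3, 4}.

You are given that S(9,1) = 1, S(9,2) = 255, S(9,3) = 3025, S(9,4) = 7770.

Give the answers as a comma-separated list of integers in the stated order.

261625, 2532530

row 10: T[10][1]=1·1+0=1  T[10][2]=2·255+1=511  T[10][3]=3·3025+255=9330  T[10][4]=4·7770+3025=34105
row 11: T[11][1]=1·1+0=1  T[11][2]=2·511+1=1023  T[11][3]=3·9330+511=28501  T[11][4]=4·34105+9330=145750
row 12: T[12][2]=2·1023+1=2047  T[12][3]=3·28501+1023=86526  T[12][4]=4·145750+28501=611501
row 13: T[13][3]=3·86526+2047=261625  T[13][4]=4·611501+86526=2532530
Read S(13,3) = 261625, S(13,4) = 2532530.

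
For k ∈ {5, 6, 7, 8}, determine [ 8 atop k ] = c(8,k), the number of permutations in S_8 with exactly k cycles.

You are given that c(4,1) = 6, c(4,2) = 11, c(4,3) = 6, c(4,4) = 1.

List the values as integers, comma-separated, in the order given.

[5] T[5,2]:4*11+6=50 · T[5,3]:4*6+11=35 · T[5,4]:4*1+6=10 · T[5,5]:4*0+1=1
[6] T[6,3]:5*35+50=225 · T[6,4]:5*10+35=85 · T[6,5]:5*1+10=15 · T[6,6]:5*0+1=1
[7] T[7,4]:6*85+225=735 · T[7,5]:6*15+85=175 · T[7,6]:6*1+15=21 · T[7,7]:6*0+1=1
[8] T[8,5]:7*175+735=1960 · T[8,6]:7*21+175=322 · T[8,7]:7*1+21=28 · T[8,8]:7*0+1=1
Read c(8,5) = 1960, c(8,6) = 322, c(8,7) = 28, c(8,8) = 1.

1960, 322, 28, 1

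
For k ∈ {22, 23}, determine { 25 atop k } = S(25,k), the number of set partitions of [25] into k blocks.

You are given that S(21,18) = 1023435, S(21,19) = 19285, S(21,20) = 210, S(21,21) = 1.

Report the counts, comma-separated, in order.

3200450, 40250

@22  (22,19):19285·19+1023435→1389850, (22,20):210·20+19285→23485, (22,21):1·21+210→231, (22,22):0·22+1→1
@23  (23,20):23485·20+1389850→1859550, (23,21):231·21+23485→28336, (23,22):1·22+231→253, (23,23):0·23+1→1
@24  (24,21):28336·21+1859550→2454606, (24,22):253·22+28336→33902, (24,23):1·23+253→276
@25  (25,22):33902·22+2454606→3200450, (25,23):276·23+33902→40250
Read S(25,22) = 3200450, S(25,23) = 40250.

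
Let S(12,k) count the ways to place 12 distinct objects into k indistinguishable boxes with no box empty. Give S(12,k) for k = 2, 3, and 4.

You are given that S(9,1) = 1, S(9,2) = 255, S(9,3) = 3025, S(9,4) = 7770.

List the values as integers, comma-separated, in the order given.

2047, 86526, 611501

i=10: T(10,1)=0+1·1=1 | T(10,2)=1+2·255=511 | T(10,3)=255+3·3025=9330 | T(10,4)=3025+4·7770=34105
i=11: T(11,1)=0+1·1=1 | T(11,2)=1+2·511=1023 | T(11,3)=511+3·9330=28501 | T(11,4)=9330+4·34105=145750
i=12: T(12,2)=1+2·1023=2047 | T(12,3)=1023+3·28501=86526 | T(12,4)=28501+4·145750=611501
Read S(12,2) = 2047, S(12,3) = 86526, S(12,4) = 611501.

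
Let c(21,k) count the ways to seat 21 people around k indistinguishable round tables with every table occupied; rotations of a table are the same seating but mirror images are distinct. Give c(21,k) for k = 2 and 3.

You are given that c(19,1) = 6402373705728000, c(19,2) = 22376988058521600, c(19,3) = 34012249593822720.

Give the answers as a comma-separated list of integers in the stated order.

@20  (20,1):6402373705728000·19+0→121645100408832000, (20,2):22376988058521600·19+6402373705728000→431565146817638400, (20,3):34012249593822720·19+22376988058521600→668609730341153280
@21  (21,2):431565146817638400·20+121645100408832000→8752948036761600000, (21,3):668609730341153280·20+431565146817638400→13803759753640704000
Read c(21,2) = 8752948036761600000, c(21,3) = 13803759753640704000.

8752948036761600000, 13803759753640704000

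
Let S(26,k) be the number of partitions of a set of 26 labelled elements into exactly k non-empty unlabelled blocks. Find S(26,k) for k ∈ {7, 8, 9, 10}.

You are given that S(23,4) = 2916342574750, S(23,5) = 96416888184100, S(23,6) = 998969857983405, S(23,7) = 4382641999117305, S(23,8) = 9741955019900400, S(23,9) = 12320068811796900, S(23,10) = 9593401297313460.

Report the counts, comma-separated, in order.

r24: T_24,5=5×96416888184100+2916342574750=485000783495250; T_24,6=6×998969857983405+96416888184100=6090236036084530; T_24,7=7×4382641999117305+998969857983405=31677463851804540; T_24,8=8×9741955019900400+4382641999117305=82318282158320505; T_24,9=9×12320068811796900+9741955019900400=120622574326072500; T_24,10=10×9593401297313460+12320068811796900=108254081784931500
r25: T_25,6=6×6090236036084530+485000783495250=37026417000002430; T_25,7=7×31677463851804540+6090236036084530=227832482998716310; T_25,8=8×82318282158320505+31677463851804540=690223721118368580; T_25,9=9×120622574326072500+82318282158320505=1167921451092973005; T_25,10=10×108254081784931500+120622574326072500=1203163392175387500
r26: T_26,7=7×227832482998716310+37026417000002430=1631853797991016600; T_26,8=8×690223721118368580+227832482998716310=5749622251945664950; T_26,9=9×1167921451092973005+690223721118368580=11201516780955125625; T_26,10=10×1203163392175387500+1167921451092973005=13199555372846848005
Read S(26,7) = 1631853797991016600, S(26,8) = 5749622251945664950, S(26,9) = 11201516780955125625, S(26,10) = 13199555372846848005.

1631853797991016600, 5749622251945664950, 11201516780955125625, 13199555372846848005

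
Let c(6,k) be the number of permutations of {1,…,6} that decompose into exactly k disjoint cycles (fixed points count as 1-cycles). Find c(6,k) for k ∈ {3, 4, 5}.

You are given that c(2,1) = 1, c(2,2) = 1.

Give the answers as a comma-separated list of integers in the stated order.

225, 85, 15

row 3: T[3][1]=2·1+0=2  T[3][2]=2·1+1=3  T[3][3]=2·0+1=1
row 4: T[4][1]=3·2+0=6  T[4][2]=3·3+2=11  T[4][3]=3·1+3=6  T[4][4]=3·0+1=1
row 5: T[5][2]=4·11+6=50  T[5][3]=4·6+11=35  T[5][4]=4·1+6=10  T[5][5]=4·0+1=1
row 6: T[6][3]=5·35+50=225  T[6][4]=5·10+35=85  T[6][5]=5·1+10=15
Read c(6,3) = 225, c(6,4) = 85, c(6,5) = 15.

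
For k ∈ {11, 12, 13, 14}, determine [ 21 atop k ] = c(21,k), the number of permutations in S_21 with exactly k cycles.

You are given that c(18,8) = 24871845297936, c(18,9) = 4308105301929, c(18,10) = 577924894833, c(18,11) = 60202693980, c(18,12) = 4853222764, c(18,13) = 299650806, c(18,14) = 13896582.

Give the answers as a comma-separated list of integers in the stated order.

1307535010540395, 135585182899530, 11310276995381, 756111184500

i=19: T(19,9)=24871845297936+18·4308105301929=102417740732658 | T(19,10)=4308105301929+18·577924894833=14710753408923 | T(19,11)=577924894833+18·60202693980=1661573386473 | T(19,12)=60202693980+18·4853222764=147560703732 | T(19,13)=4853222764+18·299650806=10246937272 | T(19,14)=299650806+18·13896582=549789282
i=20: T(20,10)=102417740732658+19·14710753408923=381922055502195 | T(20,11)=14710753408923+19·1661573386473=46280647751910 | T(20,12)=1661573386473+19·147560703732=4465226757381 | T(20,13)=147560703732+19·10246937272=342252511900 | T(20,14)=10246937272+19·549789282=20692933630
i=21: T(21,11)=381922055502195+20·46280647751910=1307535010540395 | T(21,12)=46280647751910+20·4465226757381=135585182899530 | T(21,13)=4465226757381+20·342252511900=11310276995381 | T(21,14)=342252511900+20·20692933630=756111184500
Read c(21,11) = 1307535010540395, c(21,12) = 135585182899530, c(21,13) = 11310276995381, c(21,14) = 756111184500.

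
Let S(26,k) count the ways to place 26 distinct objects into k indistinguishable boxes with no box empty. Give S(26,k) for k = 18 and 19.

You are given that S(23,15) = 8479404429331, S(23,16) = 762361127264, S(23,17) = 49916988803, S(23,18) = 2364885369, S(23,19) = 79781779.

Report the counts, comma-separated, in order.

107025546101760, 6433839018750

r24: T_24,16=16×762361127264+8479404429331=20677182465555; T_24,17=17×49916988803+762361127264=1610949936915; T_24,18=18×2364885369+49916988803=92484925445; T_24,19=19×79781779+2364885369=3880739170
r25: T_25,17=17×1610949936915+20677182465555=48063331393110; T_25,18=18×92484925445+1610949936915=3275678594925; T_25,19=19×3880739170+92484925445=166218969675
r26: T_26,18=18×3275678594925+48063331393110=107025546101760; T_26,19=19×166218969675+3275678594925=6433839018750
Read S(26,18) = 107025546101760, S(26,19) = 6433839018750.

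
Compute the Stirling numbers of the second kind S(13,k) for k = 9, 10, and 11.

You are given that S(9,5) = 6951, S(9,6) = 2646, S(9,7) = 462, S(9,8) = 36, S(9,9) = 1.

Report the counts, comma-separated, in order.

359502, 39325, 2431

r10: T_10,6=6×2646+6951=22827; T_10,7=7×462+2646=5880; T_10,8=8×36+462=750; T_10,9=9×1+36=45; T_10,10=10×0+1=1
r11: T_11,7=7×5880+22827=63987; T_11,8=8×750+5880=11880; T_11,9=9×45+750=1155; T_11,10=10×1+45=55; T_11,11=11×0+1=1
r12: T_12,8=8×11880+63987=159027; T_12,9=9×1155+11880=22275; T_12,10=10×55+1155=1705; T_12,11=11×1+55=66
r13: T_13,9=9×22275+159027=359502; T_13,10=10×1705+22275=39325; T_13,11=11×66+1705=2431
Read S(13,9) = 359502, S(13,10) = 39325, S(13,11) = 2431.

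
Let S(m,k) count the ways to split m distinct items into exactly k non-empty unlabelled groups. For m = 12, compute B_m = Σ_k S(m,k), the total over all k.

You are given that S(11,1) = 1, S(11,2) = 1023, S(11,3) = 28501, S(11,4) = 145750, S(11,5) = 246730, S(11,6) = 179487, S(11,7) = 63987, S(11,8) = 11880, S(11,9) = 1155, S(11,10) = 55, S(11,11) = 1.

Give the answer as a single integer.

row 12: T[12][1]=1·1+0=1  T[12][2]=2·1023+1=2047  T[12][3]=3·28501+1023=86526  T[12][4]=4·145750+28501=611501  T[12][5]=5·246730+145750=1379400  T[12][6]=6·179487+246730=1323652  T[12][7]=7·63987+179487=627396  T[12][8]=8·11880+63987=159027  T[12][9]=9·1155+11880=22275  T[12][10]=10·55+1155=1705  T[12][11]=11·1+55=66  T[12][12]=12·0+1=1
B_12 = ΣS(12,k) = 1+2047+86526+611501+1379400+1323652+627396+159027+22275+1705+66+1 = 4213597

4213597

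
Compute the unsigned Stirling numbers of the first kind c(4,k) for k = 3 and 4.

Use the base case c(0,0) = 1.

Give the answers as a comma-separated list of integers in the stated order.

6, 1

i=1: T(1,1)=1+0·0=1
i=2: T(2,1)=0+1·1=1 | T(2,2)=1+1·0=1
i=3: T(3,2)=1+2·1=3 | T(3,3)=1+2·0=1
i=4: T(4,3)=3+3·1=6 | T(4,4)=1+3·0=1
Read c(4,3) = 6, c(4,4) = 1.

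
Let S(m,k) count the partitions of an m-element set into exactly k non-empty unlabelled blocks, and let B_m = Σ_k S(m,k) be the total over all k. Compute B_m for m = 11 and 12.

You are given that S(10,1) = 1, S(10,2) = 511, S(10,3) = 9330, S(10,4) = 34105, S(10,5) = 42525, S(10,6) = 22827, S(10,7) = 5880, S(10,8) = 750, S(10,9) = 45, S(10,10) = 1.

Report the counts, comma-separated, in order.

[11] T[11,1]:1*1+0=1 · T[11,2]:2*511+1=1023 · T[11,3]:3*9330+511=28501 · T[11,4]:4*34105+9330=145750 · T[11,5]:5*42525+34105=246730 · T[11,6]:6*22827+42525=179487 · T[11,7]:7*5880+22827=63987 · T[11,8]:8*750+5880=11880 · T[11,9]:9*45+750=1155 · T[11,10]:10*1+45=55 · T[11,11]:11*0+1=1
[12] T[12,1]:1*1+0=1 · T[12,2]:2*1023+1=2047 · T[12,3]:3*28501+1023=86526 · T[12,4]:4*145750+28501=611501 · T[12,5]:5*246730+145750=1379400 · T[12,6]:6*179487+246730=1323652 · T[12,7]:7*63987+179487=627396 · T[12,8]:8*11880+63987=159027 · T[12,9]:9*1155+11880=22275 · T[12,10]:10*55+1155=1705 · T[12,11]:11*1+55=66 · T[12,12]:12*0+1=1
B_11 = ΣS(11,k) = 1+1023+28501+145750+246730+179487+63987+11880+1155+55+1 = 678570
B_12 = ΣS(12,k) = 1+2047+86526+611501+1379400+1323652+627396+159027+22275+1705+66+1 = 4213597

678570, 4213597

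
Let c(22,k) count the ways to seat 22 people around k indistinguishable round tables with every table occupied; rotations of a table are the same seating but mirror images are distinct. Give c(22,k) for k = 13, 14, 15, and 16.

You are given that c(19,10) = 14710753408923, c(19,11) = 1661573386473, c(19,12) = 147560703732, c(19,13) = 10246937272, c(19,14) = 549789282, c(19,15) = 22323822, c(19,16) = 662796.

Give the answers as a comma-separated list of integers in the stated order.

r20: T_20,11=19×1661573386473+14710753408923=46280647751910; T_20,12=19×147560703732+1661573386473=4465226757381; T_20,13=19×10246937272+147560703732=342252511900; T_20,14=19×549789282+10246937272=20692933630; T_20,15=19×22323822+549789282=973941900; T_20,16=19×662796+22323822=34916946
r21: T_21,12=20×4465226757381+46280647751910=135585182899530; T_21,13=20×342252511900+4465226757381=11310276995381; T_21,14=20×20692933630+342252511900=756111184500; T_21,15=20×973941900+20692933630=40171771630; T_21,16=20×34916946+973941900=1672280820
r22: T_22,13=21×11310276995381+135585182899530=373100999802531; T_22,14=21×756111184500+11310276995381=27188611869881; T_22,15=21×40171771630+756111184500=1599718388730; T_22,16=21×1672280820+40171771630=75289668850
Read c(22,13) = 373100999802531, c(22,14) = 27188611869881, c(22,15) = 1599718388730, c(22,16) = 75289668850.

373100999802531, 27188611869881, 1599718388730, 75289668850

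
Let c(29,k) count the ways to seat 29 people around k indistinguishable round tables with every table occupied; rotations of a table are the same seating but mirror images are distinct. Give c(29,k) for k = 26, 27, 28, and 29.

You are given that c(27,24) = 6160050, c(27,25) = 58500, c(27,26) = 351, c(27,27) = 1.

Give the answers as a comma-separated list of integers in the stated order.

r28: T_28,25=27×58500+6160050=7739550; T_28,26=27×351+58500=67977; T_28,27=27×1+351=378; T_28,28=27×0+1=1
r29: T_29,26=28×67977+7739550=9642906; T_29,27=28×378+67977=78561; T_29,28=28×1+378=406; T_29,29=28×0+1=1
Read c(29,26) = 9642906, c(29,27) = 78561, c(29,28) = 406, c(29,29) = 1.

9642906, 78561, 406, 1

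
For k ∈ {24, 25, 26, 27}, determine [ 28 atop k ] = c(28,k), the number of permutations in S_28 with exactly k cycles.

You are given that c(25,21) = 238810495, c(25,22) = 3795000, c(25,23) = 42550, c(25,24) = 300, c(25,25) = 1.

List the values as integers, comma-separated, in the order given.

626334345, 7739550, 67977, 378

i=26: T(26,22)=238810495+25·3795000=333685495 | T(26,23)=3795000+25·42550=4858750 | T(26,24)=42550+25·300=50050 | T(26,25)=300+25·1=325 | T(26,26)=1+25·0=1
i=27: T(27,23)=333685495+26·4858750=460012995 | T(27,24)=4858750+26·50050=6160050 | T(27,25)=50050+26·325=58500 | T(27,26)=325+26·1=351 | T(27,27)=1+26·0=1
i=28: T(28,24)=460012995+27·6160050=626334345 | T(28,25)=6160050+27·58500=7739550 | T(28,26)=58500+27·351=67977 | T(28,27)=351+27·1=378
Read c(28,24) = 626334345, c(28,25) = 7739550, c(28,26) = 67977, c(28,27) = 378.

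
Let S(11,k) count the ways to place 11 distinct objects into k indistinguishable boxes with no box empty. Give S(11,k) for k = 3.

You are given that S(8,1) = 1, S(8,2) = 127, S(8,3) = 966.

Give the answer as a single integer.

[9] T[9,1]:1*1+0=1 · T[9,2]:2*127+1=255 · T[9,3]:3*966+127=3025
[10] T[10,2]:2*255+1=511 · T[10,3]:3*3025+255=9330
[11] T[11,3]:3*9330+511=28501
Read S(11,3) = 28501.

28501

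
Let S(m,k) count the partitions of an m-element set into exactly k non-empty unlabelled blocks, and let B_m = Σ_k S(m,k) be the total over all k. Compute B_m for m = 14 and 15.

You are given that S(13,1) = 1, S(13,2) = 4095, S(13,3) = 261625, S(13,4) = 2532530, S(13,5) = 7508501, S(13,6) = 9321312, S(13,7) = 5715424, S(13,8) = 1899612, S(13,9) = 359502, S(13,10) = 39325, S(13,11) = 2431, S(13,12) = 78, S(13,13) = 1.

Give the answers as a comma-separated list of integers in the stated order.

190899322, 1382958545

r14: T_14,1=1×1+0=1; T_14,2=2×4095+1=8191; T_14,3=3×261625+4095=788970; T_14,4=4×2532530+261625=10391745; T_14,5=5×7508501+2532530=40075035; T_14,6=6×9321312+7508501=63436373; T_14,7=7×5715424+9321312=49329280; T_14,8=8×1899612+5715424=20912320; T_14,9=9×359502+1899612=5135130; T_14,10=10×39325+359502=752752; T_14,11=11×2431+39325=66066; T_14,12=12×78+2431=3367; T_14,13=13×1+78=91; T_14,14=14×0+1=1
r15: T_15,1=1×1+0=1; T_15,2=2×8191+1=16383; T_15,3=3×788970+8191=2375101; T_15,4=4×10391745+788970=42355950; T_15,5=5×40075035+10391745=210766920; T_15,6=6×63436373+40075035=420693273; T_15,7=7×49329280+63436373=408741333; T_15,8=8×20912320+49329280=216627840; T_15,9=9×5135130+20912320=67128490; T_15,10=10×752752+5135130=12662650; T_15,11=11×66066+752752=1479478; T_15,12=12×3367+66066=106470; T_15,13=13×91+3367=4550; T_15,14=14×1+91=105; T_15,15=15×0+1=1
B_14 = ΣS(14,k) = 1+8191+788970+10391745+40075035+63436373+49329280+20912320+5135130+752752+66066+3367+91+1 = 190899322
B_15 = ΣS(15,k) = 1+16383+2375101+42355950+210766920+420693273+408741333+216627840+67128490+12662650+1479478+106470+4550+105+1 = 1382958545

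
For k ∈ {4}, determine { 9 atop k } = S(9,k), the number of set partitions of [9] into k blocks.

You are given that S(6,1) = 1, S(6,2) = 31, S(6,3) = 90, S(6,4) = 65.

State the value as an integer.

7770

[7] T[7,2]:2*31+1=63 · T[7,3]:3*90+31=301 · T[7,4]:4*65+90=350
[8] T[8,3]:3*301+63=966 · T[8,4]:4*350+301=1701
[9] T[9,4]:4*1701+966=7770
Read S(9,4) = 7770.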